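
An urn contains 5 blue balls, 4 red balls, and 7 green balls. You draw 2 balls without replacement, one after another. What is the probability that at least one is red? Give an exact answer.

P(no red) = 12/16 × 11/15 = 132/240 = 11/20.
P(at least one) = 1 − 11/20 = 9/20.

9/20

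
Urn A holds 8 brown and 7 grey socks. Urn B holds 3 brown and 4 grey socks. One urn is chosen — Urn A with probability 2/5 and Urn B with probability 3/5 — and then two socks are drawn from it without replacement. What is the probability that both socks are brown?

101/525

From Urn A: P(both brown) = (8/15)(7/14) = 4/15.
From Urn B: P(both brown) = (3/7)(2/6) = 1/7.
Total probability = (2/5)(4/15) + (3/5)(1/7) = 101/525.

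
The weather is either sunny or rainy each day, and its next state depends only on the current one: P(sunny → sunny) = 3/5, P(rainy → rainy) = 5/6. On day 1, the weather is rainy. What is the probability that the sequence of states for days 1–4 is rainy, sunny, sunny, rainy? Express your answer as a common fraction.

Day 1 is given. For each transition, use the conditional probability from the current state:
P(sunny | rainy) = 1/6; P(sunny | sunny) = 3/5; P(rainy | sunny) = 2/5.
P = 1/6 × 3/5 × 2/5 = 6/150 = 1/25.

1/25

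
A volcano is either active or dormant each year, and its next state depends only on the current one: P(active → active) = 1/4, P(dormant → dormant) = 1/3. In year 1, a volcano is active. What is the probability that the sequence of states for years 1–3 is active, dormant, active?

Year 1 is given. For each transition, use the conditional probability from the current state:
P(dormant | active) = 3/4; P(active | dormant) = 2/3.
P = 3/4 × 2/3 = 6/12 = 1/2.

1/2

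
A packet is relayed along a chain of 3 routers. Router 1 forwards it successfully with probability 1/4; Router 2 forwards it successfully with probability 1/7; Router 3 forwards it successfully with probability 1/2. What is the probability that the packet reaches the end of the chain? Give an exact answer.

Each stage is reached only if all earlier stages succeed, so
P = 1/4 × 1/7 × 1/2 = 1/56.

1/56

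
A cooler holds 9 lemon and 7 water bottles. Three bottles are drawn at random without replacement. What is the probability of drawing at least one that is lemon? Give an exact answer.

P(no lemon) = 7/16 × 6/15 × 5/14 = 210/3360 = 1/16.
P(at least one) = 1 − 1/16 = 15/16.

15/16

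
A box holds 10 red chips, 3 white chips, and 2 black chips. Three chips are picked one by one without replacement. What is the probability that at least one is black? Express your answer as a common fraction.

P(no black) = 13/15 × 12/14 × 11/13 = 1716/2730 = 22/35.
P(at least one) = 1 − 22/35 = 13/35.

13/35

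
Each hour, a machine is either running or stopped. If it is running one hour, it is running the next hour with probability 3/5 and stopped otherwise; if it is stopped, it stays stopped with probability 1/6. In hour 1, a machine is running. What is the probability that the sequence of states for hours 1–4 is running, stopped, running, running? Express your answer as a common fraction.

1/5

Hour 1 is given. For each transition, use the conditional probability from the current state:
P(stopped | running) = 2/5; P(running | stopped) = 5/6; P(running | running) = 3/5.
P = 2/5 × 5/6 × 3/5 = 30/150 = 1/5.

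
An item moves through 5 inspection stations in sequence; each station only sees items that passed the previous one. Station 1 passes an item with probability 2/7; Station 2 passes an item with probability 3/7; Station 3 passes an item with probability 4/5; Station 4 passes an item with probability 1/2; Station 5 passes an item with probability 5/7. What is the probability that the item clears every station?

12/343

Each stage is reached only if all earlier stages succeed, so
P = 2/7 × 3/7 × 4/5 × 1/2 × 5/7 = 120/3430 = 12/343.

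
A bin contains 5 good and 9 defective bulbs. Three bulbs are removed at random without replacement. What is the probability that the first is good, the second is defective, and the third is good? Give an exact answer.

15/182

Each draw changes the counts, so multiply the conditional probabilities along the sequence:
P = 5/14 × 9/13 × 4/12 = 180/2184 = 15/182.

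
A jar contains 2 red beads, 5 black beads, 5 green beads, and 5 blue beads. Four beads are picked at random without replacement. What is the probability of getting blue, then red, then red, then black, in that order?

5/5712

Each draw changes the counts, so multiply the conditional probabilities along the sequence:
P = 5/17 × 2/16 × 1/15 × 5/14 = 50/57120 = 5/5712.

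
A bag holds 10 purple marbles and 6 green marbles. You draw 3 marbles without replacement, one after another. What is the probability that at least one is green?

11/14

P(no green) = 10/16 × 9/15 × 8/14 = 720/3360 = 3/14.
P(at least one) = 1 − 3/14 = 11/14.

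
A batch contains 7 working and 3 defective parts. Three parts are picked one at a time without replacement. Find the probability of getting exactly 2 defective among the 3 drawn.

7/40

One ordering (defective drawn first) has probability 3/10 × 2/9 × 7/8 = 42/720 = 7/120.
There are C(3,2) = 3 such orderings, each equally likely, so P = 3 × 7/120 = 7/40.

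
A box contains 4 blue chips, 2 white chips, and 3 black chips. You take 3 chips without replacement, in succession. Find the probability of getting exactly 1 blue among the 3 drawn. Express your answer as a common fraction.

One ordering (blue drawn first) has probability 4/9 × 5/8 × 4/7 = 80/504 = 10/63.
There are C(3,1) = 3 such orderings, each equally likely, so P = 3 × 10/63 = 10/21.

10/21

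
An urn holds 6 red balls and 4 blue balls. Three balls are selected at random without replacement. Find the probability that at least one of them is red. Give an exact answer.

29/30

P(no red) = 4/10 × 3/9 × 2/8 = 24/720 = 1/30.
P(at least one) = 1 − 1/30 = 29/30.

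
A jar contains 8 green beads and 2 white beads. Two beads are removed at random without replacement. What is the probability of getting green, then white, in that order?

Each draw changes the counts, so multiply the conditional probabilities along the sequence:
P = 8/10 × 2/9 = 16/90 = 8/45.

8/45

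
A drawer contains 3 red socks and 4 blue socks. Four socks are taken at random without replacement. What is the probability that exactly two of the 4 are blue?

18/35

One ordering (blue drawn first) has probability 4/7 × 3/6 × 3/5 × 2/4 = 72/840 = 3/35.
There are C(4,2) = 6 such orderings, each equally likely, so P = 6 × 3/35 = 18/35.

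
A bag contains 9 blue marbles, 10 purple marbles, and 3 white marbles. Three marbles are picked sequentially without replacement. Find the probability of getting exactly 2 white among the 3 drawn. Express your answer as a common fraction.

One ordering (white drawn first) has probability 3/22 × 2/21 × 19/20 = 114/9240 = 19/1540.
There are C(3,2) = 3 such orderings, each equally likely, so P = 3 × 19/1540 = 57/1540.

57/1540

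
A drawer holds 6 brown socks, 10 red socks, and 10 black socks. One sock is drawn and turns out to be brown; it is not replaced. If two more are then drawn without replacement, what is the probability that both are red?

3/20

With the first sock removed, 10 red remain out of 25.
P = 10/25 × 9/24 = 90/600 = 3/20.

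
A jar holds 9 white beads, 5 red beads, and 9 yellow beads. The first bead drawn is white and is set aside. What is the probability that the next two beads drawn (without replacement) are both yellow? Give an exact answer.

12/77

After the first draw, 9 of the remaining 22 beads are yellow.
P = 9/22 × 8/21 = 72/462 = 12/77.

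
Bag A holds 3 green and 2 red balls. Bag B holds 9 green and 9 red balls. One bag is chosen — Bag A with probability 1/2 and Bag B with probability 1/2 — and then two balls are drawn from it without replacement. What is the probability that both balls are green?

From Bag A: P(both green) = (3/5)(2/4) = 3/10.
From Bag B: P(both green) = (9/18)(8/17) = 4/17.
Total probability = (1/2)(3/10) + (1/2)(4/17) = 91/340.

91/340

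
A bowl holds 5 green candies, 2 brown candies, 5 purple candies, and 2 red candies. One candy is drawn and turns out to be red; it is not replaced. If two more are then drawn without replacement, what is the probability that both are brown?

With the first candy removed, 2 brown remain out of 13.
P = 2/13 × 1/12 = 2/156 = 1/78.

1/78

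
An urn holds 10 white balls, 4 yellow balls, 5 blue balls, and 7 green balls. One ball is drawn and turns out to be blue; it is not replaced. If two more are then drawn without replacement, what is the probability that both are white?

After the first draw, 10 of the remaining 25 balls are white.
P = 10/25 × 9/24 = 90/600 = 3/20.

3/20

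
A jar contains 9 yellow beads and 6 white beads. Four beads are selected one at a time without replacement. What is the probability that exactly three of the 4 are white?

One ordering (white drawn first) has probability 6/15 × 5/14 × 4/13 × 9/12 = 1080/32760 = 3/91.
There are C(4,3) = 4 such orderings, each equally likely, so P = 4 × 3/91 = 12/91.

12/91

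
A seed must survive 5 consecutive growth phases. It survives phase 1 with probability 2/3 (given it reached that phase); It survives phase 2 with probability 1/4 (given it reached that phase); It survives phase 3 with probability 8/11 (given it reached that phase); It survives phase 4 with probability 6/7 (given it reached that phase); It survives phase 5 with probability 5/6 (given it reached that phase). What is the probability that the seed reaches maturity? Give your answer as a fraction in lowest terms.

Multiplying along the chain,
P = 2/3 × 1/4 × 8/11 × 6/7 × 5/6 = 480/5544 = 20/231.

20/231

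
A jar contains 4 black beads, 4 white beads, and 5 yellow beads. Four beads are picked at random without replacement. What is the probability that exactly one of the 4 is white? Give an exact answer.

336/715

One ordering (white drawn first) has probability 4/13 × 9/12 × 8/11 × 7/10 = 2016/17160 = 84/715.
There are C(4,1) = 4 such orderings, each equally likely, so P = 4 × 84/715 = 336/715.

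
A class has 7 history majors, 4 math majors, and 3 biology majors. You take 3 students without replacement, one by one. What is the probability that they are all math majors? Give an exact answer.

1/91

P(all math majors) = 4/14 × 3/13 × 2/12 = 24/2184 = 1/91.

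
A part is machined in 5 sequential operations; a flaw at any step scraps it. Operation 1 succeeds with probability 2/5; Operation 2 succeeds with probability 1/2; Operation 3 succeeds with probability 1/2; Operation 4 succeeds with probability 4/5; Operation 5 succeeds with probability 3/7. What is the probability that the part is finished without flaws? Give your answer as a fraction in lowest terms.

Each stage is reached only if all earlier stages succeed, so
P = 2/5 × 1/2 × 1/2 × 4/5 × 3/7 = 24/700 = 6/175.

6/175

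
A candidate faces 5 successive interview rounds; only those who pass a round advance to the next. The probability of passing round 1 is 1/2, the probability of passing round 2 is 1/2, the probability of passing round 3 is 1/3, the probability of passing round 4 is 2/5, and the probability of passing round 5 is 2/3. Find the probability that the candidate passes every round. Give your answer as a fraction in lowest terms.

1/45

Multiplying along the chain,
P = 1/2 × 1/2 × 1/3 × 2/5 × 2/3 = 4/180 = 1/45.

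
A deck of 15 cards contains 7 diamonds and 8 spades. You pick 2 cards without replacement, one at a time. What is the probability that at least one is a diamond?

P(no diamonds) = 8/15 × 7/14 = 56/210 = 4/15.
P(at least one) = 1 − 4/15 = 11/15.

11/15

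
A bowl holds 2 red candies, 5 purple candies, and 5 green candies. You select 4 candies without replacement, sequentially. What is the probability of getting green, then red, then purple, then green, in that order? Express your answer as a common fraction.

5/297

Each draw changes the counts, so multiply the conditional probabilities along the sequence:
P = 5/12 × 2/11 × 5/10 × 4/9 = 200/11880 = 5/297.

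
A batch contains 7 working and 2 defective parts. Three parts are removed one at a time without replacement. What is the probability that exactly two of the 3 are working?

1/2

One ordering (working drawn first) has probability 7/9 × 6/8 × 2/7 = 84/504 = 1/6.
There are C(3,2) = 3 such orderings, each equally likely, so P = 3 × 1/6 = 1/2.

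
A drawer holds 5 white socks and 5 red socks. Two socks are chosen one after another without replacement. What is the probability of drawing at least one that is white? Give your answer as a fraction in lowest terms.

7/9

P(no white) = 5/10 × 4/9 = 20/90 = 2/9.
P(at least one) = 1 − 2/9 = 7/9.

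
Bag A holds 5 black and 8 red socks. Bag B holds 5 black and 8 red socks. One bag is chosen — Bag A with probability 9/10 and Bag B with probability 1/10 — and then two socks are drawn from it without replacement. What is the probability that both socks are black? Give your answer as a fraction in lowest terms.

5/39

From Bag A: P(both black) = (5/13)(4/12) = 5/39.
From Bag B: P(both black) = (5/13)(4/12) = 5/39.
Total probability = (9/10)(5/39) + (1/10)(5/39) = 5/39.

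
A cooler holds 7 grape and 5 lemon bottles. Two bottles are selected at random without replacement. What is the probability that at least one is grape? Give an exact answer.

P(no grape) = 5/12 × 4/11 = 20/132 = 5/33.
P(at least one) = 1 − 5/33 = 28/33.

28/33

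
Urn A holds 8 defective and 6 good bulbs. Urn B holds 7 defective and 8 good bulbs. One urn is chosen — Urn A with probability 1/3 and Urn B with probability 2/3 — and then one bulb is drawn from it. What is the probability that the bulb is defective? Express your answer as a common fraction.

158/315

From Urn A: P(defective) = 8/14.
From Urn B: P(defective) = 7/15.
Total probability = (1/3)(8/14) + (2/3)(7/15) = 158/315.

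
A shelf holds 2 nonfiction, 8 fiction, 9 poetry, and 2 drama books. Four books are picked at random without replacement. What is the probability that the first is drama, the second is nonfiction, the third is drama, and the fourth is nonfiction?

Chain rule:
P = 2/21 × 2/20 × 1/19 × 1/18 = 4/143640 = 1/35910.

1/35910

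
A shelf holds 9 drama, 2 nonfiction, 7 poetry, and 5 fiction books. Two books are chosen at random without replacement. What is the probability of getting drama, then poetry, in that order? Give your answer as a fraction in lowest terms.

Chain rule:
P = 9/23 × 7/22 = 63/506.

63/506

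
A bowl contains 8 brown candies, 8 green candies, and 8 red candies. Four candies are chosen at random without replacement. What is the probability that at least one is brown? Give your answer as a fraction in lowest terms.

629/759

P(no brown) = 16/24 × 15/23 × 14/22 × 13/21 = 43680/255024 = 130/759.
P(at least one) = 1 − 130/759 = 629/759.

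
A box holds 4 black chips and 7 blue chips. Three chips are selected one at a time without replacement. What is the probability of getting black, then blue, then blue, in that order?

Chain rule:
P = 4/11 × 7/10 × 6/9 = 168/990 = 28/165.

28/165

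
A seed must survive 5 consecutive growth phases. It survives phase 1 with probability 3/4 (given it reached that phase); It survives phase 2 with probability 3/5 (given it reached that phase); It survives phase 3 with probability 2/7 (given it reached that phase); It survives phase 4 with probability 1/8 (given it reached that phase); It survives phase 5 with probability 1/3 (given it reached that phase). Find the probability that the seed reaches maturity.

3/560

Each stage is reached only if all earlier stages succeed, so
P = 3/4 × 3/5 × 2/7 × 1/8 × 1/3 = 18/3360 = 3/560.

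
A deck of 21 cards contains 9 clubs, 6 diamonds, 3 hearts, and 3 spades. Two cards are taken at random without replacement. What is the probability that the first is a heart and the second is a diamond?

Each draw changes the counts, so multiply the conditional probabilities along the sequence:
P = 3/21 × 6/20 = 18/420 = 3/70.

3/70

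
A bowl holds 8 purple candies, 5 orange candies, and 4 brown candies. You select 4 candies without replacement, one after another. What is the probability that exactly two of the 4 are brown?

117/595

One ordering (brown drawn first) has probability 4/17 × 3/16 × 13/15 × 12/14 = 1872/57120 = 39/1190.
There are C(4,2) = 6 such orderings, each equally likely, so P = 6 × 39/1190 = 117/595.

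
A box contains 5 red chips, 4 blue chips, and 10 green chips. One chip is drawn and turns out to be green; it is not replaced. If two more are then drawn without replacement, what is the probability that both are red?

10/153

With the first chip removed, 5 red remain out of 18.
P = 5/18 × 4/17 = 20/306 = 10/153.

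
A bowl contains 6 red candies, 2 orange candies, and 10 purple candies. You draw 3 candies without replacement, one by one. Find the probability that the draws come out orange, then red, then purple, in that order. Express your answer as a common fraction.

5/204

Chain rule:
P = 2/18 × 6/17 × 10/16 = 120/4896 = 5/204.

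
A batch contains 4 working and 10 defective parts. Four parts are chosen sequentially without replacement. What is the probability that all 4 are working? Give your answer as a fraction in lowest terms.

1/1001

P(all working) = 4/14 × 3/13 × 2/12 × 1/11 = 24/24024 = 1/1001.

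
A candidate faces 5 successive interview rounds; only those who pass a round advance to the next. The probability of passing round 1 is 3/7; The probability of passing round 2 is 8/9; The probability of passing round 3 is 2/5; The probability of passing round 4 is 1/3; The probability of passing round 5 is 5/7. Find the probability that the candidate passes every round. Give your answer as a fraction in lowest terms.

Each stage is reached only if all earlier stages succeed, so
P = 3/7 × 8/9 × 2/5 × 1/3 × 5/7 = 240/6615 = 16/441.

16/441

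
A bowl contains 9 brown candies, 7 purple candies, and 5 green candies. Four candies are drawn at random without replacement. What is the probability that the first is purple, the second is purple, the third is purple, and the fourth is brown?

1/76

Multiply the probability of each draw given the previous ones:
P = 7/21 × 6/20 × 5/19 × 9/18 = 1890/143640 = 1/76.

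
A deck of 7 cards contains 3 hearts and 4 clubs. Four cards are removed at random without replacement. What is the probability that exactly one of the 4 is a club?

One ordering (a club drawn first) has probability 4/7 × 3/6 × 2/5 × 1/4 = 24/840 = 1/35.
There are C(4,1) = 4 such orderings, each equally likely, so P = 4 × 1/35 = 4/35.

4/35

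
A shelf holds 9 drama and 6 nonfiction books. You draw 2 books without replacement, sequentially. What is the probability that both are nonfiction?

P = 6/15 × 5/14 = 30/210 = 1/7.

1/7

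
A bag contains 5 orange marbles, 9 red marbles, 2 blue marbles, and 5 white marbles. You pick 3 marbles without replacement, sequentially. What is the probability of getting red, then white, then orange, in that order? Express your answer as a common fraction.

Each draw changes the counts, so multiply the conditional probabilities along the sequence:
P = 9/21 × 5/20 × 5/19 = 225/7980 = 15/532.

15/532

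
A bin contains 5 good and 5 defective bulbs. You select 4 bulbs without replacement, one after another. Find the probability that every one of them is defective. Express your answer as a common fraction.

P(every draw is defective) = 5/10 × 4/9 × 3/8 × 2/7 = 120/5040 = 1/42.

1/42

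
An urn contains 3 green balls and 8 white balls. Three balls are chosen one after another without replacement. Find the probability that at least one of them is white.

P(no white) = 3/11 × 2/10 × 1/9 = 6/990 = 1/165.
P(at least one) = 1 − 1/165 = 164/165.

164/165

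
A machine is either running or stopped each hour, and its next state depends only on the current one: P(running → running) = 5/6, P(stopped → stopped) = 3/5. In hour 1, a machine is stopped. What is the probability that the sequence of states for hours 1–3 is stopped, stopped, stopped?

Hour 1 is given. For each transition, use the conditional probability from the current state:
P(stopped | stopped) = 3/5; P(stopped | stopped) = 3/5.
P = 3/5 × 3/5 = 9/25.

9/25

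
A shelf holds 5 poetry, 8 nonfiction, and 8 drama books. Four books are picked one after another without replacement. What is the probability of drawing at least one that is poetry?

119/171

P(no poetry) = 16/21 × 15/20 × 14/19 × 13/18 = 43680/143640 = 52/171.
P(at least one) = 1 − 52/171 = 119/171.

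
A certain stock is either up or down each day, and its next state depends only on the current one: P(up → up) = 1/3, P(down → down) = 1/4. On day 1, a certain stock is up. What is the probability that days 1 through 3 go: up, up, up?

1/9

Day 1 is given. For each transition, use the conditional probability from the current state:
P(up | up) = 1/3; P(up | up) = 1/3.
P = 1/3 × 1/3 = 1/9.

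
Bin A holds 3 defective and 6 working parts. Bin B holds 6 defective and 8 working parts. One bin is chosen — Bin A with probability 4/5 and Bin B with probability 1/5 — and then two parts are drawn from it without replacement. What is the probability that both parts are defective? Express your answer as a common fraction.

136/1365

From Bin A: P(both defective) = (3/9)(2/8) = 1/12.
From Bin B: P(both defective) = (6/14)(5/13) = 15/91.
Total probability = (4/5)(1/12) + (1/5)(15/91) = 136/1365.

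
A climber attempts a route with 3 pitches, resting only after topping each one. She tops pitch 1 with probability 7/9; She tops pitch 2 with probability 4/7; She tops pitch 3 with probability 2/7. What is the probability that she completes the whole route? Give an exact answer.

Multiplying along the chain,
P = 7/9 × 4/7 × 2/7 = 56/441 = 8/63.

8/63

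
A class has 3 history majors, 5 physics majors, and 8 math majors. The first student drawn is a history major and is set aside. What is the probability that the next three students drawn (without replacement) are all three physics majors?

With the first student removed, 5 physics majors remain out of 15.
P = 5/15 × 4/14 × 3/13 = 60/2730 = 2/91.

2/91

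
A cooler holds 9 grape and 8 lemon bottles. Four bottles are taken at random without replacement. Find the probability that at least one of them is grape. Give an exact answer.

33/34

P(no grape) = 8/17 × 7/16 × 6/15 × 5/14 = 1680/57120 = 1/34.
P(at least one) = 1 − 1/34 = 33/34.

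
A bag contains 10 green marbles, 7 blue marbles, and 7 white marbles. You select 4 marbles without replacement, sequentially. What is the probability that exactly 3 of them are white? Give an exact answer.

85/1518

One ordering (white drawn first) has probability 7/24 × 6/23 × 5/22 × 17/21 = 3570/255024 = 85/6072.
There are C(4,3) = 4 such orderings, each equally likely, so P = 4 × 85/6072 = 85/1518.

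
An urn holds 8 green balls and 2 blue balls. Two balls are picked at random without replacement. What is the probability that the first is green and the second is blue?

8/45

Chain rule:
P = 8/10 × 2/9 = 16/90 = 8/45.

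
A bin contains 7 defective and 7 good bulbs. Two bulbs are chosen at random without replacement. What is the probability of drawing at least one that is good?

P(no good) = 7/14 × 6/13 = 42/182 = 3/13.
P(at least one) = 1 − 3/13 = 10/13.

10/13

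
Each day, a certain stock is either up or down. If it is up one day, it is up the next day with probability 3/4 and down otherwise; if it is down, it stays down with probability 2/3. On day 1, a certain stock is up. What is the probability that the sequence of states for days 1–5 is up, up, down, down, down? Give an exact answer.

Day 1 is given. For each transition, use the conditional probability from the current state:
P(up | up) = 3/4; P(down | up) = 1/4; P(down | down) = 2/3; P(down | down) = 2/3.
P = 3/4 × 1/4 × 2/3 × 2/3 = 12/144 = 1/12.

1/12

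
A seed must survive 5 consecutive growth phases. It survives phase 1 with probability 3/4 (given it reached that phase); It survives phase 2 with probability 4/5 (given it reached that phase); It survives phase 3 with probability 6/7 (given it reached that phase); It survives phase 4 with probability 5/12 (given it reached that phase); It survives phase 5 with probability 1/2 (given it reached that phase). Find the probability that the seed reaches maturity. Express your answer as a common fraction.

3/28

Each stage is reached only if all earlier stages succeed, so
P = 3/4 × 4/5 × 6/7 × 5/12 × 1/2 = 360/3360 = 3/28.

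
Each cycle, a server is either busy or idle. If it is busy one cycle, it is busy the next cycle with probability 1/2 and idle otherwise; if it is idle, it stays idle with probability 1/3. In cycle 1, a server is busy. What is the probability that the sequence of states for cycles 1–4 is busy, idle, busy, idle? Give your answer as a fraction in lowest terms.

Cycle 1 is given. For each transition, use the conditional probability from the current state:
P(idle | busy) = 1/2; P(busy | idle) = 2/3; P(idle | busy) = 1/2.
P = 1/2 × 2/3 × 1/2 = 2/12 = 1/6.

1/6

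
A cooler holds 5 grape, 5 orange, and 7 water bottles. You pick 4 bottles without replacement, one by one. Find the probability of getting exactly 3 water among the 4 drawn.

5/34

One ordering (water drawn first) has probability 7/17 × 6/16 × 5/15 × 10/14 = 2100/57120 = 5/136.
There are C(4,3) = 4 such orderings, each equally likely, so P = 4 × 5/136 = 5/34.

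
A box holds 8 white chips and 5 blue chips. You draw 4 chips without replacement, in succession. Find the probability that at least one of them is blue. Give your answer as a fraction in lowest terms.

129/143

P(no blue) = 8/13 × 7/12 × 6/11 × 5/10 = 1680/17160 = 14/143.
P(at least one) = 1 − 14/143 = 129/143.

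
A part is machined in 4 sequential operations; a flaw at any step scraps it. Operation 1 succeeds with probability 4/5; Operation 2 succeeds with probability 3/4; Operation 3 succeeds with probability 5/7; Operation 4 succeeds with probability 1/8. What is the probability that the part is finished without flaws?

3/56

Multiplying along the chain,
P = 4/5 × 3/4 × 5/7 × 1/8 = 60/1120 = 3/56.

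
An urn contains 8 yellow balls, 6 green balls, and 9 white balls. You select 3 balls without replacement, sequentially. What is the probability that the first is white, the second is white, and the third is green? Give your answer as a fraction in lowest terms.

Chain rule:
P = 9/23 × 8/22 × 6/21 = 432/10626 = 72/1771.

72/1771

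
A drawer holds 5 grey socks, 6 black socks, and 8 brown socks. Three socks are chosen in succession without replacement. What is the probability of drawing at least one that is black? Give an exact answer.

P(no black) = 13/19 × 12/18 × 11/17 = 1716/5814 = 286/969.
P(at least one) = 1 − 286/969 = 683/969.

683/969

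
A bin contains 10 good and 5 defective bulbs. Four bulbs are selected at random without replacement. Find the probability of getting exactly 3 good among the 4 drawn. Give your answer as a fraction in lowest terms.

40/91

One ordering (good drawn first) has probability 10/15 × 9/14 × 8/13 × 5/12 = 3600/32760 = 10/91.
There are C(4,3) = 4 such orderings, each equally likely, so P = 4 × 10/91 = 40/91.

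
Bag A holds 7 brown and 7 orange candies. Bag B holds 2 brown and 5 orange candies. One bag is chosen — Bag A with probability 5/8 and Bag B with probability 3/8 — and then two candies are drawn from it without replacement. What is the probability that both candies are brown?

From Bag A: P(both brown) = (7/14)(6/13) = 3/13.
From Bag B: P(both brown) = (2/7)(1/6) = 1/21.
Total probability = (5/8)(3/13) + (3/8)(1/21) = 59/364.

59/364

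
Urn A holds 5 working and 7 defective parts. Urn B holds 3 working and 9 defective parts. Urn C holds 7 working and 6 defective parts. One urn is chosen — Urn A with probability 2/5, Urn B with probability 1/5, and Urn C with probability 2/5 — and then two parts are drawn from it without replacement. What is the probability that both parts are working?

761/4290

From Urn A: P(both working) = (5/12)(4/11) = 5/33.
From Urn B: P(both working) = (3/12)(2/11) = 1/22.
From Urn C: P(both working) = (7/13)(6/12) = 7/26.
Total probability = (2/5)(5/33) + (1/5)(1/22) + (2/5)(7/26) = 761/4290.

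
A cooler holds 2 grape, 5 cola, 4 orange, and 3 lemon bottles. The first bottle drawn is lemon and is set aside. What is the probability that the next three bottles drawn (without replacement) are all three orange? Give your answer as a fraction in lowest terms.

2/143

With the first bottle removed, 4 orange remain out of 13.
P = 4/13 × 3/12 × 2/11 = 24/1716 = 2/143.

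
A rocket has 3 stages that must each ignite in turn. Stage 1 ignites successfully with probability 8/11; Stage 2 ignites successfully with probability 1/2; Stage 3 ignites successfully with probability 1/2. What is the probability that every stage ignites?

2/11

The events are sequential, so multiply the conditional probabilities:
P = 8/11 × 1/2 × 1/2 = 8/44 = 2/11.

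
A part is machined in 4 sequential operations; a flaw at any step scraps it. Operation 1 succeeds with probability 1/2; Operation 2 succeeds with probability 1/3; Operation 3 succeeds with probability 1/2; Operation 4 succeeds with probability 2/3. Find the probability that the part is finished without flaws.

Each stage is reached only if all earlier stages succeed, so
P = 1/2 × 1/3 × 1/2 × 2/3 = 2/36 = 1/18.

1/18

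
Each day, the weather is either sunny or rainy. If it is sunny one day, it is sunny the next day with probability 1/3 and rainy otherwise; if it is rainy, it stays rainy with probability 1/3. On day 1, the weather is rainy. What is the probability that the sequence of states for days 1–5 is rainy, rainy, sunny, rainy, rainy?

4/81

Day 1 is given. For each transition, use the conditional probability from the current state:
P(rainy | rainy) = 1/3; P(sunny | rainy) = 2/3; P(rainy | sunny) = 2/3; P(rainy | rainy) = 1/3.
P = 1/3 × 2/3 × 2/3 × 1/3 = 4/81.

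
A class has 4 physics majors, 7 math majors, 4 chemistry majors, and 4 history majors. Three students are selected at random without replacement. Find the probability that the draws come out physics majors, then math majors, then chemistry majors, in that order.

56/2907

Multiply the probability of each draw given the previous ones:
P = 4/19 × 7/18 × 4/17 = 112/5814 = 56/2907.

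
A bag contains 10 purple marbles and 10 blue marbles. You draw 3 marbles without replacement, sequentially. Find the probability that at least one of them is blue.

17/19

P(no blue) = 10/20 × 9/19 × 8/18 = 720/6840 = 2/19.
P(at least one) = 1 − 2/19 = 17/19.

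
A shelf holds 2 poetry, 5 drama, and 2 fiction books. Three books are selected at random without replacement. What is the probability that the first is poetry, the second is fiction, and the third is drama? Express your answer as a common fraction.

5/126

Each draw changes the counts, so multiply the conditional probabilities along the sequence:
P = 2/9 × 2/8 × 5/7 = 20/504 = 5/126.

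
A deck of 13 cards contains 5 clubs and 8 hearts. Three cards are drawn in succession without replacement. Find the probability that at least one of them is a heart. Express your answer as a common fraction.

138/143

P(no hearts) = 5/13 × 4/12 × 3/11 = 60/1716 = 5/143.
P(at least one) = 1 − 5/143 = 138/143.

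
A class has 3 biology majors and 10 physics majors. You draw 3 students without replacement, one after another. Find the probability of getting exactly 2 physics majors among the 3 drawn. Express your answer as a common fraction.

135/286

One ordering (physics majors drawn first) has probability 10/13 × 9/12 × 3/11 = 270/1716 = 45/286.
There are C(3,2) = 3 such orderings, each equally likely, so P = 3 × 45/286 = 135/286.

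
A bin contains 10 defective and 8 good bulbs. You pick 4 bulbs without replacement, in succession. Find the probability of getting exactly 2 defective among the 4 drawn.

One ordering (defective drawn first) has probability 10/18 × 9/17 × 8/16 × 7/15 = 5040/73440 = 7/102.
There are C(4,2) = 6 such orderings, each equally likely, so P = 6 × 7/102 = 7/17.

7/17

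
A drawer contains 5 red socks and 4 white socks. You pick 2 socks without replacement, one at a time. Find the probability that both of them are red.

5/18

P = 5/9 × 4/8 = 20/72 = 5/18.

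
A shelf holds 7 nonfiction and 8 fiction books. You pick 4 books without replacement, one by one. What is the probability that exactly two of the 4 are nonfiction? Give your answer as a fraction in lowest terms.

28/65

One ordering (nonfiction drawn first) has probability 7/15 × 6/14 × 8/13 × 7/12 = 2352/32760 = 14/195.
There are C(4,2) = 6 such orderings, each equally likely, so P = 6 × 14/195 = 28/65.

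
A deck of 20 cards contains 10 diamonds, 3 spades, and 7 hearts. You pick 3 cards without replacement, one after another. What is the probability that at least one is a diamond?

P(no diamonds) = 10/20 × 9/19 × 8/18 = 720/6840 = 2/19.
P(at least one) = 1 − 2/19 = 17/19.

17/19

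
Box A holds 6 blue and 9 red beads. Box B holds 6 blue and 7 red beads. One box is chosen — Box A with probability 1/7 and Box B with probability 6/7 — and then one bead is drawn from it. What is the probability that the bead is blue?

206/455

From Box A: P(blue) = 6/15.
From Box B: P(blue) = 6/13.
Total probability = (1/7)(6/15) + (6/7)(6/13) = 206/455.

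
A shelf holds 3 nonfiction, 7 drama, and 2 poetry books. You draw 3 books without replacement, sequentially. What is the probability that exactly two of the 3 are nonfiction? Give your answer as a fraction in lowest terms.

One ordering (nonfiction drawn first) has probability 3/12 × 2/11 × 9/10 = 54/1320 = 9/220.
There are C(3,2) = 3 such orderings, each equally likely, so P = 3 × 9/220 = 27/220.

27/220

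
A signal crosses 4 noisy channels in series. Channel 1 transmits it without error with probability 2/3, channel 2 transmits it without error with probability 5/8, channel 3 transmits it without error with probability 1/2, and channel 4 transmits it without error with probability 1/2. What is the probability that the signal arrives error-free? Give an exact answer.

5/48

Each stage is reached only if all earlier stages succeed, so
P = 2/3 × 5/8 × 1/2 × 1/2 = 10/96 = 5/48.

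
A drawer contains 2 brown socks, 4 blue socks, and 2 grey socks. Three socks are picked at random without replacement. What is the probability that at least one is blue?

P(no blue) = 4/8 × 3/7 × 2/6 = 24/336 = 1/14.
P(at least one) = 1 − 1/14 = 13/14.

13/14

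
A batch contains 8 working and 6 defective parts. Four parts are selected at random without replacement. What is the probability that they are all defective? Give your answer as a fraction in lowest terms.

15/1001

P = 6/14 × 5/13 × 4/12 × 3/11 = 360/24024 = 15/1001.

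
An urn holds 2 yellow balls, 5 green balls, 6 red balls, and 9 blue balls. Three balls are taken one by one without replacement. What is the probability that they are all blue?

P(every draw is blue) = 9/22 × 8/21 × 7/20 = 504/9240 = 3/55.

3/55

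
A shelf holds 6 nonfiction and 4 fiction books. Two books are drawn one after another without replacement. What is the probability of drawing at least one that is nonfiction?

13/15

P(no nonfiction) = 4/10 × 3/9 = 12/90 = 2/15.
P(at least one) = 1 − 2/15 = 13/15.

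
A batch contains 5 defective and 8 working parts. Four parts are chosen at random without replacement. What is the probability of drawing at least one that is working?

142/143

P(no working) = 5/13 × 4/12 × 3/11 × 2/10 = 120/17160 = 1/143.
P(at least one) = 1 − 1/143 = 142/143.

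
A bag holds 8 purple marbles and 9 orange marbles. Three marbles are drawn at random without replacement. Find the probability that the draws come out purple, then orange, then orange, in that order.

Chain rule:
P = 8/17 × 9/16 × 8/15 = 576/4080 = 12/85.

12/85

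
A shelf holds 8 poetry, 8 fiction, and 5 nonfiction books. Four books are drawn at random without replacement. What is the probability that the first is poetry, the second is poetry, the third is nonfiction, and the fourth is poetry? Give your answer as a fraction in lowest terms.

2/171

Multiply the probability of each draw given the previous ones:
P = 8/21 × 7/20 × 5/19 × 6/18 = 1680/143640 = 2/171.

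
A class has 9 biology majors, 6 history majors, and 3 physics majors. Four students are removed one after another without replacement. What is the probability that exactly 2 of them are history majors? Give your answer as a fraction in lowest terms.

11/34

One ordering (history majors drawn first) has probability 6/18 × 5/17 × 12/16 × 11/15 = 3960/73440 = 11/204.
There are C(4,2) = 6 such orderings, each equally likely, so P = 6 × 11/204 = 11/34.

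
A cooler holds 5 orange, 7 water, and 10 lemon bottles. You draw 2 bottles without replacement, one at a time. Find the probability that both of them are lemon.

P = 10/22 × 9/21 = 90/462 = 15/77.

15/77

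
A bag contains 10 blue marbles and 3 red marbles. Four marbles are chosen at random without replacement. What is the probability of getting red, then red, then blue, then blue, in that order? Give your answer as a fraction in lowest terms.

9/286

Multiply the probability of each draw given the previous ones:
P = 3/13 × 2/12 × 10/11 × 9/10 = 540/17160 = 9/286.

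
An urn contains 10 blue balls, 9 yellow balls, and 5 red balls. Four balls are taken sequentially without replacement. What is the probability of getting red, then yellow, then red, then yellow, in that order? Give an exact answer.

10/1771

Multiply the probability of each draw given the previous ones:
P = 5/24 × 9/23 × 4/22 × 8/21 = 1440/255024 = 10/1771.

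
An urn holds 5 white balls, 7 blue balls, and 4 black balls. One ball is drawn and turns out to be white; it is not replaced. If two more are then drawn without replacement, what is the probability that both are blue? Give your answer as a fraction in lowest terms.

1/5

With the first ball removed, 7 blue remain out of 15.
P = 7/15 × 6/14 = 42/210 = 1/5.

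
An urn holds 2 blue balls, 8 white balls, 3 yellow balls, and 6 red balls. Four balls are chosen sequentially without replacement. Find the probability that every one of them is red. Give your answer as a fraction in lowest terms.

P(all red) = 6/19 × 5/18 × 4/17 × 3/16 = 360/93024 = 5/1292.

5/1292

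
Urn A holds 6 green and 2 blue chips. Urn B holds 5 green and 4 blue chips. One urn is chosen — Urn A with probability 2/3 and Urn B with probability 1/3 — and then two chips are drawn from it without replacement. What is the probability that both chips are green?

From Urn A: P(both green) = (6/8)(5/7) = 15/28.
From Urn B: P(both green) = (5/9)(4/8) = 5/18.
Total probability = (2/3)(15/28) + (1/3)(5/18) = 85/189.

85/189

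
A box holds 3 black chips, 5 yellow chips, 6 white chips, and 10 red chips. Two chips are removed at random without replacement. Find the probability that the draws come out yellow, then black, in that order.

Multiply the probability of each draw given the previous ones:
P = 5/24 × 3/23 = 15/552 = 5/184.

5/184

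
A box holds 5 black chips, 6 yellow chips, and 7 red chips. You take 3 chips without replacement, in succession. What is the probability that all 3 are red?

P = 7/18 × 6/17 × 5/16 = 210/4896 = 35/816.

35/816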